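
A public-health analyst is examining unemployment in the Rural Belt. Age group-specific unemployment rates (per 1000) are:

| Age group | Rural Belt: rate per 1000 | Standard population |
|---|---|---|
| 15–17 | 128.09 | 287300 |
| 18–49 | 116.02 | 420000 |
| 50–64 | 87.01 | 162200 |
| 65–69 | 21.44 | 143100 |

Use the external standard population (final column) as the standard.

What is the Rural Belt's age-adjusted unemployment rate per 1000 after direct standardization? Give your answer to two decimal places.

Standard total = 1012600; weights = 0.2837, 0.4148, 0.1602, 0.1413.
Standardized rate: 0.2837×128.09 + 0.4148×116.02 + 0.1602×87.01 + 0.1413×21.44 = 101.4317 per 1000.

101.43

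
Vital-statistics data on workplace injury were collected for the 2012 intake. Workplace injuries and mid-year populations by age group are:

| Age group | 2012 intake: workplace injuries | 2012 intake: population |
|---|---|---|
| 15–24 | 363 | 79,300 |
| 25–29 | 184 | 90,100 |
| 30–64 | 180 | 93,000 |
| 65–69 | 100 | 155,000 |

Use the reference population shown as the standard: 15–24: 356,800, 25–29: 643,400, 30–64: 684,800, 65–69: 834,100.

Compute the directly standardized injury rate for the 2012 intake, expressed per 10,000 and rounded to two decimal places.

19.10

Age-specific rates per 10,000 for the 2012 intake: 45.78, 20.42, 19.35, 6.45.
Standard total = 2,519,100; weights = 0.1416, 0.2554, 0.2718, 0.3311.
Standardized rate: 0.1416×45.78 + 0.2554×20.42 + 0.2718×19.35 + 0.3311×6.45 = 19.0971 per 10,000.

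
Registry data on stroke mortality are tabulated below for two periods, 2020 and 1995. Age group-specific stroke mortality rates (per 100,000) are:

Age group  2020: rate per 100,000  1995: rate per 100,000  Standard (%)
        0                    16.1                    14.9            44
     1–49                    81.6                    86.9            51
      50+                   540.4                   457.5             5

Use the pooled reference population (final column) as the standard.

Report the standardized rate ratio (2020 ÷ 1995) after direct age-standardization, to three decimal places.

Standard weights: 0.44, 0.51, 0.05.
2020: 0.4400×16.1 + 0.5100×81.6 + 0.0500×540.4 = 75.7200 per 100,000.
1995: 0.4400×14.9 + 0.5100×86.9 + 0.0500×457.5 = 73.7500 per 100,000.
Ratio = 75.7200 ÷ 73.7500 = 1.02671.

1.027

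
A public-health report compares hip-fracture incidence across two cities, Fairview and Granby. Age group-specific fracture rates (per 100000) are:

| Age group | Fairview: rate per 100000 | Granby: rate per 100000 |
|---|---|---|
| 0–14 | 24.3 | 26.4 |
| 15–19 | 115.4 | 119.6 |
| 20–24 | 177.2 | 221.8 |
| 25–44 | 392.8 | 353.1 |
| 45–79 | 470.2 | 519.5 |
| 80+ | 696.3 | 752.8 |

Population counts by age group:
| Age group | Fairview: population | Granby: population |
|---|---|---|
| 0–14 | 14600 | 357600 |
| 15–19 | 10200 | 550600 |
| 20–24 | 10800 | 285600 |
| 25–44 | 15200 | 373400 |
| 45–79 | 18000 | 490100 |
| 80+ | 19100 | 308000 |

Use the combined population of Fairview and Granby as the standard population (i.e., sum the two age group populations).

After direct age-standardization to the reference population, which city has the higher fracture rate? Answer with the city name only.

Combined standard total = 2453200; weights = 0.1517, 0.2286, 0.1208, 0.1584, 0.2071, 0.1333.
Fairview: 0.1517×24.3 + 0.2286×115.4 + 0.1208×177.2 + 0.1584×392.8 + 0.2071×470.2 + 0.1333×696.3 = 303.9268 per 100000.
Granby: 0.1517×26.4 + 0.2286×119.6 + 0.1208×221.8 + 0.1584×353.1 + 0.2071×519.5 + 0.1333×752.8 = 322.0499 per 100000.
The crude rates (354.71 vs 320.03) would put Fairview higher, but that reflects its age composition; once standardized to a common age structure, Granby has the higher underlying rate.

Granby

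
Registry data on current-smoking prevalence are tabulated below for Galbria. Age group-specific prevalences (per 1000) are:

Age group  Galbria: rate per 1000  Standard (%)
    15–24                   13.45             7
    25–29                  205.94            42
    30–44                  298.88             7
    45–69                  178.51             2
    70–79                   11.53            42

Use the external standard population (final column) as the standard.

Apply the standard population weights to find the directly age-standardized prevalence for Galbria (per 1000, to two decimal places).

Standard weights: 0.07, 0.42, 0.07, 0.02, 0.42.
Standardized rate: 0.0700×13.45 + 0.4200×205.94 + 0.0700×298.88 + 0.0200×178.51 + 0.4200×11.53 = 116.7707 per 1000.

116.77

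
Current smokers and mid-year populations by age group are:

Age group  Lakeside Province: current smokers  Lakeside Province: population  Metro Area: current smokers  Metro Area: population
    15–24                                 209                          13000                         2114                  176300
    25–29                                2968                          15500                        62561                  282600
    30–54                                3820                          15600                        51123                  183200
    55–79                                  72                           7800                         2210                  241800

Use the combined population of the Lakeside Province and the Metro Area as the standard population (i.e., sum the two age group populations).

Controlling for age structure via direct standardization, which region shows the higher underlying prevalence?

Metro Area

Age-specific rates per 1000 for the Lakeside Province: 16.077, 191.484, 244.872, 9.231.
For the Metro Area: 11.991, 221.377, 279.056, 9.140.
Combined standard total = 935800; weights = 0.2023, 0.3186, 0.2124, 0.2667.
The Lakeside Province: 0.2023×16.077 + 0.3186×191.484 + 0.2124×244.872 + 0.2667×9.231 = 118.7318 per 1000.
The Metro Area: 0.2023×11.991 + 0.3186×221.377 + 0.2124×279.056 + 0.2667×9.140 = 134.6653 per 1000.
The crude rates (136.20 vs 133.51) would put the Lakeside Province higher, but that reflects its age composition; once standardized to a common age structure, the Metro Area has the higher underlying rate.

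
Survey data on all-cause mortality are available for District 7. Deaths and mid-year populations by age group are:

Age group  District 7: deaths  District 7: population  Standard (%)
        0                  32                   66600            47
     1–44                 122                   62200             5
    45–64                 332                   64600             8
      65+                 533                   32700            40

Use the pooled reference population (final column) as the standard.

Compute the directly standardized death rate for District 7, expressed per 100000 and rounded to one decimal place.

725.5

Age-specific rates per 100000 for District 7: 48.05, 196.14, 513.93, 1629.97.
Standard weights: 0.47, 0.05, 0.08, 0.40.
Standardized rate: 0.4700×48.05 + 0.0500×196.14 + 0.0800×513.93 + 0.4000×1629.97 = 725.4920 per 100000.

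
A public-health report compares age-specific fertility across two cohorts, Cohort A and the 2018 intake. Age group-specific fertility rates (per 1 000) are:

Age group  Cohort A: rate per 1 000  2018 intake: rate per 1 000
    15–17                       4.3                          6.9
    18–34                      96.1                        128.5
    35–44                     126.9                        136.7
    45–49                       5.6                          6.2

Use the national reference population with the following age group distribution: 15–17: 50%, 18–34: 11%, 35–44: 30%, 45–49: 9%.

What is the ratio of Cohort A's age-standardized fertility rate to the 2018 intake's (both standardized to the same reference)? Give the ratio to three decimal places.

0.867

Standard weights: 0.50, 0.11, 0.30, 0.09.
Cohort A: 0.5000×4.3 + 0.1100×96.1 + 0.3000×126.9 + 0.0900×5.6 = 51.2950 per 1 000.
The 2018 intake: 0.5000×6.9 + 0.1100×128.5 + 0.3000×136.7 + 0.0900×6.2 = 59.1530 per 1 000.
Ratio = 51.2950 ÷ 59.1530 = 0.86716.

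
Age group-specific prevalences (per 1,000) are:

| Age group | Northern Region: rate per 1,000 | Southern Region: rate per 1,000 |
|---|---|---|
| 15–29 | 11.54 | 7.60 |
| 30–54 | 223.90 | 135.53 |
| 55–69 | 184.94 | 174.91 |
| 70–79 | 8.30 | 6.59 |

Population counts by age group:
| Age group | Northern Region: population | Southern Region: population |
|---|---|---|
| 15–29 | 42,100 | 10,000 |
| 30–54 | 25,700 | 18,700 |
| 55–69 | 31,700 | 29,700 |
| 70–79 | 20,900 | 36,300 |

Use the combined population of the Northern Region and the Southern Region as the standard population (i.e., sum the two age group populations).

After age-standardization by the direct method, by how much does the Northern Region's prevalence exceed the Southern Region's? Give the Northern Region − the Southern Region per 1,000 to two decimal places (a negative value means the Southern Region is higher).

22.51

Combined standard total = 215,100; weights = 0.2422, 0.2064, 0.2854, 0.2659.
The Northern Region: 0.2422×11.54 + 0.2064×223.90 + 0.2854×184.94 + 0.2659×8.30 = 104.0096 per 1,000.
The Southern Region: 0.2422×7.60 + 0.2064×135.53 + 0.2854×174.91 + 0.2659×6.59 = 81.4966 per 1,000.
Difference = 104.0096 − 81.4966 = 22.5130.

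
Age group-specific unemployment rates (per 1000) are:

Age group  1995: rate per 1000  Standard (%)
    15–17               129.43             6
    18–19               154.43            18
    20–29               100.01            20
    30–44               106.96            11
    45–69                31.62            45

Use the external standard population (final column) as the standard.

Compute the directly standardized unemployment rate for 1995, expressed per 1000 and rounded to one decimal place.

Standard weights: 0.06, 0.18, 0.20, 0.11, 0.45.
Standardized rate: 0.0600×129.43 + 0.1800×154.43 + 0.2000×100.01 + 0.1100×106.96 + 0.4500×31.62 = 81.5598 per 1000.

81.6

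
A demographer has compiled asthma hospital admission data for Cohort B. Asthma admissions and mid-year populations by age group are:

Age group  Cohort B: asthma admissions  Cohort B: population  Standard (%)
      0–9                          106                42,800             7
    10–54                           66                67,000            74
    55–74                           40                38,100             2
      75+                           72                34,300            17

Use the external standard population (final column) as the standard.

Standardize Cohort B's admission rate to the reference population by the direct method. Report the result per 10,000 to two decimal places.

Age-specific rates per 10,000 for Cohort B: 24.77, 9.85, 10.50, 20.99.
Standard weights: 0.07, 0.74, 0.02, 0.17.
Standardized rate: 0.0700×24.77 + 0.7400×9.85 + 0.0200×10.50 + 0.1700×20.99 = 12.8017 per 10,000.

12.80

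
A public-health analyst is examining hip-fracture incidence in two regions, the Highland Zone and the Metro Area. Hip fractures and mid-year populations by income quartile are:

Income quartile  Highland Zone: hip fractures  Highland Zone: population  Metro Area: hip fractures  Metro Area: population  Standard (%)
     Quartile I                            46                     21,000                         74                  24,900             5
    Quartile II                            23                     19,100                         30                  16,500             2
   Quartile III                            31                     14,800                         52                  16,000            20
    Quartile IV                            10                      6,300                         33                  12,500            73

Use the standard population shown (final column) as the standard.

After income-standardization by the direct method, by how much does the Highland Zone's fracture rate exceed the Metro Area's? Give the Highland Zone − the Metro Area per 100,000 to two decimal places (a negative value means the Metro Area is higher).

-105.09

Income-specific rates per 100,000 for the Highland Zone: 219.05, 120.42, 209.46, 158.73.
For the Metro Area: 297.19, 181.82, 325.00, 264.00.
Standard weights: 0.05, 0.02, 0.20, 0.73.
The Highland Zone: 0.0500×219.05 + 0.0200×120.42 + 0.2000×209.46 + 0.7300×158.73 = 171.1257 per 100,000.
The Metro Area: 0.0500×297.19 + 0.0200×181.82 + 0.2000×325.00 + 0.7300×264.00 = 276.2158 per 100,000.
Difference = 171.1257 − 276.2158 = -105.0901.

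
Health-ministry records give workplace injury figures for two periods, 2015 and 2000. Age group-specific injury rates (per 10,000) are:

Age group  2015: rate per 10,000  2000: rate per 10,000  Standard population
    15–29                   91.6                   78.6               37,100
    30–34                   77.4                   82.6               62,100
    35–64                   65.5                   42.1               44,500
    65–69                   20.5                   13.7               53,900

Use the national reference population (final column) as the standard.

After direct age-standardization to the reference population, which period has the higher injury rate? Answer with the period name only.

2015

Standard total = 197,600; weights = 0.1878, 0.3143, 0.2252, 0.2728.
2015: 0.1878×91.6 + 0.3143×77.4 + 0.2252×65.5 + 0.2728×20.5 = 61.8654 per 10,000.
2000: 0.1878×78.6 + 0.3143×82.6 + 0.2252×42.1 + 0.2728×13.7 = 53.9342 per 10,000.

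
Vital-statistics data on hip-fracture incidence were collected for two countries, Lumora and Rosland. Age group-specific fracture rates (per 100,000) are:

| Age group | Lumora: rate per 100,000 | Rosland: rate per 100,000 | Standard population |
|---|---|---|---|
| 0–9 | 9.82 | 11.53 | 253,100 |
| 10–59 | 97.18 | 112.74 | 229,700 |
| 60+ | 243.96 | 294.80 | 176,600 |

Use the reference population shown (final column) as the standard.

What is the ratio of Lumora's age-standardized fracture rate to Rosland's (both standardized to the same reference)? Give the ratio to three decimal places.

Standard total = 659,400; weights = 0.3838, 0.3483, 0.2678.
Lumora: 0.3838×9.82 + 0.3483×97.18 + 0.2678×243.96 = 102.9588 per 100,000.
Rosland: 0.3838×11.53 + 0.3483×112.74 + 0.2678×294.80 = 122.6514 per 100,000.
Ratio = 102.9588 ÷ 122.6514 = 0.83944.

0.839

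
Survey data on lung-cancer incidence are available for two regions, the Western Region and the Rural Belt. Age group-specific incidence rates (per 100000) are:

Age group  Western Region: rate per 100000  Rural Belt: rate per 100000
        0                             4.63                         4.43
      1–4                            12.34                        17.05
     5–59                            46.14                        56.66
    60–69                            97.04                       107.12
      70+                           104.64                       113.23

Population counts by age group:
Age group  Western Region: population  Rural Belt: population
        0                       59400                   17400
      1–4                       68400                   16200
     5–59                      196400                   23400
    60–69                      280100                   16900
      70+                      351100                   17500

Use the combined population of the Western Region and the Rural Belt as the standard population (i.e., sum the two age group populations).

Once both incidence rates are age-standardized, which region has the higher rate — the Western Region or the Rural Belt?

Combined standard total = 1046800; weights = 0.0734, 0.0808, 0.2100, 0.2837, 0.3521.
The Western Region: 0.0734×4.63 + 0.0808×12.34 + 0.2100×46.14 + 0.2837×97.04 + 0.3521×104.64 = 75.4034 per 100000.
The Rural Belt: 0.0734×4.43 + 0.0808×17.05 + 0.2100×56.66 + 0.2837×107.12 + 0.3521×113.23 = 83.8630 per 100000.
The crude rates (77.56 vs 59.86) would put the Western Region higher, but that reflects its age composition; once standardized to a common age structure, the Rural Belt has the higher underlying rate.

Rural Belt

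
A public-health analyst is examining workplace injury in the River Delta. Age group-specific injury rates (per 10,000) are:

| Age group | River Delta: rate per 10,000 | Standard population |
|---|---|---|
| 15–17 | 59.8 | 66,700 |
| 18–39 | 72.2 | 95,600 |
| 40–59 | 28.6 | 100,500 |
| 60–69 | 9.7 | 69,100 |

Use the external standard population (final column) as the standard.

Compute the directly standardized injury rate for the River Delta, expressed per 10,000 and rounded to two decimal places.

43.49

Standard total = 331,900; weights = 0.2010, 0.2880, 0.3028, 0.2082.
Standardized rate: 0.2010×59.8 + 0.2880×72.2 + 0.3028×28.6 + 0.2082×9.7 = 43.4937 per 10,000.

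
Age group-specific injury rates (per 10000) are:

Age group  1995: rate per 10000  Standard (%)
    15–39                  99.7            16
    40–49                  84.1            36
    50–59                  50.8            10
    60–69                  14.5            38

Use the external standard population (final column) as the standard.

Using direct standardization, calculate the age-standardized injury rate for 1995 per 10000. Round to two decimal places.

Standard weights: 0.16, 0.36, 0.10, 0.38.
Standardized rate: 0.1600×99.7 + 0.3600×84.1 + 0.1000×50.8 + 0.3800×14.5 = 56.8180 per 10000.

56.82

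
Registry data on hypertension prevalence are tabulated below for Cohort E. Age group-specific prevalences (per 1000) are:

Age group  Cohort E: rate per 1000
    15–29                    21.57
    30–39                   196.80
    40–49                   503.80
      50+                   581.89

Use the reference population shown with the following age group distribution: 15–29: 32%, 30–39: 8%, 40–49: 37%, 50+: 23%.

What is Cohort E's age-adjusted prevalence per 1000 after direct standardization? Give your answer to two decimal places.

Standard weights: 0.32, 0.08, 0.37, 0.23.
Standardized rate: 0.3200×21.57 + 0.0800×196.80 + 0.3700×503.80 + 0.2300×581.89 = 342.8871 per 1000.

342.89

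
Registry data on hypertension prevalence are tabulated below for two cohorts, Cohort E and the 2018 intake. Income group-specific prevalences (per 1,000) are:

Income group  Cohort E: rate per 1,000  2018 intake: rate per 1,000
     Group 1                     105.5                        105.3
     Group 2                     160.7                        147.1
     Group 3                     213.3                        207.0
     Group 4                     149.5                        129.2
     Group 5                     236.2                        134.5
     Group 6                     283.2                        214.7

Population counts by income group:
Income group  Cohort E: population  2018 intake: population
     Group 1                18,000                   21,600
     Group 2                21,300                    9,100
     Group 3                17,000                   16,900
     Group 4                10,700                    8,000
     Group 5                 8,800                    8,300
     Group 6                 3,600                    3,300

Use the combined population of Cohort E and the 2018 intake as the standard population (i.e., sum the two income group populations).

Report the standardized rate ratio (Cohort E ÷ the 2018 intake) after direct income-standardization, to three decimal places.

1.148

Combined standard total = 146,600; weights = 0.2701, 0.2074, 0.2312, 0.1276, 0.1166, 0.0471.
Cohort E: 0.2701×105.5 + 0.2074×160.7 + 0.2312×213.3 + 0.1276×149.5 + 0.1166×236.2 + 0.0471×283.2 = 171.0962 per 1,000.
The 2018 intake: 0.2701×105.3 + 0.2074×147.1 + 0.2312×207.0 + 0.1276×129.2 + 0.1166×134.5 + 0.0471×214.7 = 149.0889 per 1,000.
Ratio = 171.0962 ÷ 149.0889 = 1.14761.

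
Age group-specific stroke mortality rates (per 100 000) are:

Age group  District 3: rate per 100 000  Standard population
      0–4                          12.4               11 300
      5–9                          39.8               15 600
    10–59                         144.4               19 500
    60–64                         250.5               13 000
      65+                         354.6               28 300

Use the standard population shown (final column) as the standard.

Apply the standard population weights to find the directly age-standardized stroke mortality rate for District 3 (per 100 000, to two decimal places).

192.34

Standard total = 87 700; weights = 0.1288, 0.1779, 0.2223, 0.1482, 0.3227.
Standardized rate: 0.1288×12.4 + 0.1779×39.8 + 0.2223×144.4 + 0.1482×250.5 + 0.3227×354.6 = 192.3430 per 100 000.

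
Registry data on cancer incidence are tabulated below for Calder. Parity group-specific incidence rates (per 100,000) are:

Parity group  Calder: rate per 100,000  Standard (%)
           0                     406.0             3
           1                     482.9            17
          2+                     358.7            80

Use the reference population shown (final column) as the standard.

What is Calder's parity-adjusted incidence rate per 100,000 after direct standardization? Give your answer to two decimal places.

Standard weights: 0.03, 0.17, 0.80.
Standardized rate: 0.0300×406.0 + 0.1700×482.9 + 0.8000×358.7 = 381.2330 per 100,000.

381.23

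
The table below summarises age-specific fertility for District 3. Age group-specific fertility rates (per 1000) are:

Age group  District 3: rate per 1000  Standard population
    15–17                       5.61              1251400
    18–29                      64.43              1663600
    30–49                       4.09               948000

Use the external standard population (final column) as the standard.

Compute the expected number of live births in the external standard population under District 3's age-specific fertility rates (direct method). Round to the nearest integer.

Expected live births = Σ (standard pop × age-specific rate ÷ 1000)
= 1251400×5.61/1000 + 1663600×64.43/1000 + 948000×4.09/1000
= 7020.35 + 107185.75 + 3877.32 = 118083.42.

118083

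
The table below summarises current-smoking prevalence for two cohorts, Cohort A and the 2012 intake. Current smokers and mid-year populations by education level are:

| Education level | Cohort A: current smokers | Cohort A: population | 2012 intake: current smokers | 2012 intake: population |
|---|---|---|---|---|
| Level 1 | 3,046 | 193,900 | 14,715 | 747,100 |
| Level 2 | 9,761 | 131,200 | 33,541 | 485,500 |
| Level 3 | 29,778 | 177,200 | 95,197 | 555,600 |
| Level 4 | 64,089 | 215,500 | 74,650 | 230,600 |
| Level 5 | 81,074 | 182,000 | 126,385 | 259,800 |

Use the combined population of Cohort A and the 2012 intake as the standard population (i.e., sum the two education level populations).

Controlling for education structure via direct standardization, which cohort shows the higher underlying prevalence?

2012 intake

Education-specific rates per 1,000 for Cohort A: 15.709, 74.398, 168.047, 297.397, 445.462.
For the 2012 intake: 19.696, 69.085, 171.341, 323.721, 486.470.
Combined standard total = 3,178,400; weights = 0.2961, 0.1940, 0.2306, 0.1404, 0.1390.
Cohort A: 0.2961×15.709 + 0.1940×74.398 + 0.2306×168.047 + 0.1404×297.397 + 0.1390×445.462 = 161.4907 per 1,000.
The 2012 intake: 0.2961×19.696 + 0.1940×69.085 + 0.2306×171.341 + 0.1404×323.721 + 0.1390×486.470 = 171.7947 per 1,000.
The crude rates (208.66 vs 151.18) would put Cohort A higher, but that reflects its education composition; once standardized to a common education structure, the 2012 intake has the higher underlying rate.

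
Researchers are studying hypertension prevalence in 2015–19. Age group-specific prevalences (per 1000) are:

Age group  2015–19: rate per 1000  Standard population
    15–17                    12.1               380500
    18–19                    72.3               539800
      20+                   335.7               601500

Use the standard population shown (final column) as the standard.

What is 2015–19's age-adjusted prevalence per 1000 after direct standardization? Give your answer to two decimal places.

Standard total = 1521800; weights = 0.2500, 0.3547, 0.3953.
Standardized rate: 0.2500×12.1 + 0.3547×72.3 + 0.3953×335.7 = 161.3584 per 1000.

161.36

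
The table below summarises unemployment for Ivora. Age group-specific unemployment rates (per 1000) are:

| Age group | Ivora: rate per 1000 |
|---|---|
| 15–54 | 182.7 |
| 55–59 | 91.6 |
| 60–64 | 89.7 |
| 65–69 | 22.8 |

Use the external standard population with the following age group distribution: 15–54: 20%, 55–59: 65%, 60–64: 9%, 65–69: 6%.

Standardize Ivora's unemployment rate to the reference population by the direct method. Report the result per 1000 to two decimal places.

105.52

Standard weights: 0.20, 0.65, 0.09, 0.06.
Standardized rate: 0.2000×182.7 + 0.6500×91.6 + 0.0900×89.7 + 0.0600×22.8 = 105.5210 per 1000.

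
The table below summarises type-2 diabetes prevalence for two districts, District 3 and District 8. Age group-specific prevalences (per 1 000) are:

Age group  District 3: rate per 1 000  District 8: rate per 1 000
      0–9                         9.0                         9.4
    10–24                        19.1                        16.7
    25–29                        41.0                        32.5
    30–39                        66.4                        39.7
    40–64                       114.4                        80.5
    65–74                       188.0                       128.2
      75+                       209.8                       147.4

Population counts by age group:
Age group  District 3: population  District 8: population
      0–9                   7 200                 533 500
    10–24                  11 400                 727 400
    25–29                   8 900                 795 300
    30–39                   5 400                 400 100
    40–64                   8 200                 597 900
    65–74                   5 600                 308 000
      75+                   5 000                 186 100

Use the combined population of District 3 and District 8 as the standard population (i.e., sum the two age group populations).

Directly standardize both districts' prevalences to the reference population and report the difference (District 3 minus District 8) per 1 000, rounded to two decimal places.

Combined standard total = 3 600 000; weights = 0.1502, 0.2052, 0.2234, 0.1126, 0.1684, 0.0871, 0.0531.
District 3: 0.1502×9.0 + 0.2052×19.1 + 0.2234×41.0 + 0.1126×66.4 + 0.1684×114.4 + 0.0871×188.0 + 0.0531×209.8 = 68.6839 per 1 000.
District 8: 0.1502×9.4 + 0.2052×16.7 + 0.2234×32.5 + 0.1126×39.7 + 0.1684×80.5 + 0.0871×128.2 + 0.0531×147.4 = 49.1161 per 1 000.
Difference = 68.6839 − 49.1161 = 19.5678.

19.57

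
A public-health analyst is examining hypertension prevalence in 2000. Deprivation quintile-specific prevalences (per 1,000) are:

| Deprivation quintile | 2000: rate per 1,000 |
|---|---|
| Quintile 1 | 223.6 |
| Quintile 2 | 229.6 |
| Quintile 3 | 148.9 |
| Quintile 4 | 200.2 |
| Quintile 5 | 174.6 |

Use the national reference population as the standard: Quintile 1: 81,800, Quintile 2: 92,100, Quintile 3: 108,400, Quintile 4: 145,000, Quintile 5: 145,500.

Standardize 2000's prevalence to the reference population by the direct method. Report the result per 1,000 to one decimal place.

Standard total = 572,800; weights = 0.1428, 0.1608, 0.1892, 0.2531, 0.2540.
Standardized rate: 0.1428×223.6 + 0.1608×229.6 + 0.1892×148.9 + 0.2531×200.2 + 0.2540×174.6 = 192.0578 per 1,000.

192.1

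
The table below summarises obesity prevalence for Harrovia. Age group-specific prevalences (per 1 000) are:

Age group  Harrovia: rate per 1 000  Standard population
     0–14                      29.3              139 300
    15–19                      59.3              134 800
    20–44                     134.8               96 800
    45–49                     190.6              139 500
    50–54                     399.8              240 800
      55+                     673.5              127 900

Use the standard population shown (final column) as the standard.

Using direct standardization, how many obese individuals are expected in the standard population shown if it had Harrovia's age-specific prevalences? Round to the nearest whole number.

234125

Expected obese individuals = Σ (standard pop × age-specific rate ÷ 1 000)
= 139 300×29.3/1 000 + 134 800×59.3/1 000 + 96 800×134.8/1 000 + 139 500×190.6/1 000 + 240 800×399.8/1 000 + 127 900×673.5/1 000
= 4081.49 + 7993.64 + 13048.64 + 26588.70 + 96271.84 + 86140.65 = 234124.96.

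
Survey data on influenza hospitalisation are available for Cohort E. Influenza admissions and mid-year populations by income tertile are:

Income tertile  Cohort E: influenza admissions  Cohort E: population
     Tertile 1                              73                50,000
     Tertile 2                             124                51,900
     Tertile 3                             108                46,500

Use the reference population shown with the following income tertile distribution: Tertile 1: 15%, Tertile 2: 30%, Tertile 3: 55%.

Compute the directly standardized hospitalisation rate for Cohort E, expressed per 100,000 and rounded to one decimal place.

221.3

Income-specific rates per 100,000 for Cohort E: 146.00, 238.92, 232.26.
Standard weights: 0.15, 0.30, 0.55.
Standardized rate: 0.1500×146.00 + 0.3000×238.92 + 0.5500×232.26 = 221.3182 per 100,000.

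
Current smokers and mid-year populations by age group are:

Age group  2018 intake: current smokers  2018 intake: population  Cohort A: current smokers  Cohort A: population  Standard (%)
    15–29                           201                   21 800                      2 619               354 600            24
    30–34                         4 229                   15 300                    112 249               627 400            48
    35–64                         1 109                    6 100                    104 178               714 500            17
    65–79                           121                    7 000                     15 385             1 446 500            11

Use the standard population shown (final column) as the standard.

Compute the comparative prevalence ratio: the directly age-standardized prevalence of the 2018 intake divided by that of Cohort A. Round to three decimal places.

1.476

Age-specific rates per 1 000 for the 2018 intake: 9.220, 276.405, 181.803, 17.286.
For Cohort A: 7.386, 178.911, 145.805, 10.636.
Standard weights: 0.24, 0.48, 0.17, 0.11.
The 2018 intake: 0.2400×9.220 + 0.4800×276.405 + 0.1700×181.803 + 0.1100×17.286 = 167.6953 per 1 000.
Cohort A: 0.2400×7.386 + 0.4800×178.911 + 0.1700×145.805 + 0.1100×10.636 = 113.6069 per 1 000.
Ratio = 167.6953 ÷ 113.6069 = 1.47610.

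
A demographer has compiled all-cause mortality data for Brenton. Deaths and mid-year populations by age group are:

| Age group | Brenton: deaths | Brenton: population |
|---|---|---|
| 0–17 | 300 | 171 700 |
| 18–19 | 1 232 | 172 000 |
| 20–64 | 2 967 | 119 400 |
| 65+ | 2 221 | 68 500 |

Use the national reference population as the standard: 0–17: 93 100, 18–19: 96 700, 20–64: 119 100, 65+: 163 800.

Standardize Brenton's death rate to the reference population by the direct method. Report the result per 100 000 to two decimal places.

Age-specific rates per 100 000 for Brenton: 174.72, 716.28, 2484.92, 3242.34.
Standard total = 472 700; weights = 0.1970, 0.2046, 0.2520, 0.3465.
Standardized rate: 0.1970×174.72 + 0.2046×716.28 + 0.2520×2484.92 + 0.3465×3242.34 = 1930.5692 per 100 000.

1930.57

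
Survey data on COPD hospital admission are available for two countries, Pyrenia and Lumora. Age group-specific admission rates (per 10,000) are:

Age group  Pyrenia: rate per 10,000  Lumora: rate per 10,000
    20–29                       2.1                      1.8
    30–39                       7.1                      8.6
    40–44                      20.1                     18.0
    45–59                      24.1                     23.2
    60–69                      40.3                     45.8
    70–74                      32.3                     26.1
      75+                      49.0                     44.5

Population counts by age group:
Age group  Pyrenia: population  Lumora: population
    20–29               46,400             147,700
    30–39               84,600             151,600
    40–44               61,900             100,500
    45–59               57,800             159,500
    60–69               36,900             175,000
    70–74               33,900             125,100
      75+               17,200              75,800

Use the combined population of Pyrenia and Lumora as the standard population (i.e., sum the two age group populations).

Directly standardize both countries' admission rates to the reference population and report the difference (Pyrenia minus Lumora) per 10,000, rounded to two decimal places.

Combined standard total = 1,273,900; weights = 0.1524, 0.1854, 0.1275, 0.1706, 0.1663, 0.1248, 0.0730.
Pyrenia: 0.1524×2.1 + 0.1854×7.1 + 0.1275×20.1 + 0.1706×24.1 + 0.1663×40.3 + 0.1248×32.3 + 0.0730×49.0 = 22.6219 per 10,000.
Lumora: 0.1524×1.8 + 0.1854×8.6 + 0.1275×18.0 + 0.1706×23.2 + 0.1663×45.8 + 0.1248×26.1 + 0.0730×44.5 = 22.2456 per 10,000.
Difference = 22.6219 − 22.2456 = 0.3763.

0.38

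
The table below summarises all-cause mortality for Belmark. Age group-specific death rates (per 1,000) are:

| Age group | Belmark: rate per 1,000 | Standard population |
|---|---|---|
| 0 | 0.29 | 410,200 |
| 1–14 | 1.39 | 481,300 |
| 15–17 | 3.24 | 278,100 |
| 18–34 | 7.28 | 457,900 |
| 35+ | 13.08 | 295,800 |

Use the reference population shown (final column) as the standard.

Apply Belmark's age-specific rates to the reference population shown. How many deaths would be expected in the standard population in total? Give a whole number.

8892

Expected deaths = Σ (standard pop × age-specific rate ÷ 1,000)
= 410,200×0.29/1,000 + 481,300×1.39/1,000 + 278,100×3.24/1,000 + 457,900×7.28/1,000 + 295,800×13.08/1,000
= 118.96 + 669.01 + 901.04 + 3333.51 + 3869.06 = 8891.59.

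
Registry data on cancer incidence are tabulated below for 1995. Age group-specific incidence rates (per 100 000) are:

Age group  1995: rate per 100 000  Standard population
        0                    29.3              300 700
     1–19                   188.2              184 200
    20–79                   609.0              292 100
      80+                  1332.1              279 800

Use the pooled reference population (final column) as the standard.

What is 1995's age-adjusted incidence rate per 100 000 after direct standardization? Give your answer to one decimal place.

Standard total = 1 056 800; weights = 0.2845, 0.1743, 0.2764, 0.2648.
Standardized rate: 0.2845×29.3 + 0.1743×188.2 + 0.2764×609.0 + 0.2648×1332.1 = 562.1569 per 100 000.

562.2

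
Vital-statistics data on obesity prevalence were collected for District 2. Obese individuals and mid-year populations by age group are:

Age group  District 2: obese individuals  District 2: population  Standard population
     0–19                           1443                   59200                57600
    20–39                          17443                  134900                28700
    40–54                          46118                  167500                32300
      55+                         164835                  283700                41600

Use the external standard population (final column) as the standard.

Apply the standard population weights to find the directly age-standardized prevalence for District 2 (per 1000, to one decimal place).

Age-specific rates per 1000 for District 2: 24.375, 129.303, 275.331, 581.019.
Standard total = 160200; weights = 0.3596, 0.1792, 0.2016, 0.2597.
Standardized rate: 0.3596×24.375 + 0.1792×129.303 + 0.2016×275.331 + 0.2597×581.019 = 238.3182 per 1000.

238.3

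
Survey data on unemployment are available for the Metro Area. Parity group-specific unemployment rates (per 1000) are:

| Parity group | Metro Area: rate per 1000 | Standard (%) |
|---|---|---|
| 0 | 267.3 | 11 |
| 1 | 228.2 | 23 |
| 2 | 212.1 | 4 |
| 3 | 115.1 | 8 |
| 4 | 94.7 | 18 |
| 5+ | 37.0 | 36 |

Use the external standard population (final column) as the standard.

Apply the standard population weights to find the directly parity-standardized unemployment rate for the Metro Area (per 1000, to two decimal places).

Standard weights: 0.11, 0.23, 0.04, 0.08, 0.18, 0.36.
Standardized rate: 0.1100×267.3 + 0.2300×228.2 + 0.0400×212.1 + 0.0800×115.1 + 0.1800×94.7 + 0.3600×37.0 = 129.9470 per 1000.

129.95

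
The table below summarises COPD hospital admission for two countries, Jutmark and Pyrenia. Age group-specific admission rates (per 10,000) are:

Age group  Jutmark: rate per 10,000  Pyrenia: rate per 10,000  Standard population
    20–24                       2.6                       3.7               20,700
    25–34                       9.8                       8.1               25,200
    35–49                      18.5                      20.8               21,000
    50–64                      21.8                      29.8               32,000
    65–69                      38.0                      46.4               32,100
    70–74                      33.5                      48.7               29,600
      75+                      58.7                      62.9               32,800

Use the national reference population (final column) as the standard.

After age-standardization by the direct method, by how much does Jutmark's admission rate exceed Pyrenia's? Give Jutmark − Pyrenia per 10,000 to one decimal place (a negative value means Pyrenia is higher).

Standard total = 193,400; weights = 0.1070, 0.1303, 0.1086, 0.1655, 0.1660, 0.1531, 0.1696.
Jutmark: 0.1070×2.6 + 0.1303×9.8 + 0.1086×18.5 + 0.1655×21.8 + 0.1660×38.0 + 0.1531×33.5 + 0.1696×58.7 = 28.5607 per 10,000.
Pyrenia: 0.1070×3.7 + 0.1303×8.1 + 0.1086×20.8 + 0.1655×29.8 + 0.1660×46.4 + 0.1531×48.7 + 0.1696×62.9 = 34.4632 per 10,000.
Difference = 28.5607 − 34.4632 = -5.9025.

-5.9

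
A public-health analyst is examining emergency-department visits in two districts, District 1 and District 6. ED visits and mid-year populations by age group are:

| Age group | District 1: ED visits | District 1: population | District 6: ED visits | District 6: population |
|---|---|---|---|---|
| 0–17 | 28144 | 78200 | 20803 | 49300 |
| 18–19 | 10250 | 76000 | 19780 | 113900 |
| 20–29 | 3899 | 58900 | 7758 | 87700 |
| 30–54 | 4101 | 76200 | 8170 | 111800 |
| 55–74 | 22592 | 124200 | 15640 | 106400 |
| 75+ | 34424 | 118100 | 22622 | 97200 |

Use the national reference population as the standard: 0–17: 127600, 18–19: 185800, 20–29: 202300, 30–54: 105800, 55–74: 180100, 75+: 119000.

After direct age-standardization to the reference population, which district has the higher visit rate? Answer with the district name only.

Age-specific rates per 1000 for District 1: 359.898, 134.868, 66.197, 53.819, 181.900, 291.482.
For District 6: 421.968, 173.661, 88.461, 73.077, 146.992, 232.737.
Standard total = 920600; weights = 0.1386, 0.2018, 0.2197, 0.1149, 0.1956, 0.1293.
District 1: 0.1386×359.898 + 0.2018×134.868 + 0.2197×66.197 + 0.1149×53.819 + 0.1956×181.900 + 0.1293×291.482 = 171.0990 per 1000.
District 6: 0.1386×421.968 + 0.2018×173.661 + 0.2197×88.461 + 0.1149×73.077 + 0.1956×146.992 + 0.1293×232.737 = 180.2145 per 1000.
The crude rates (194.53 vs 167.35) would put District 1 higher, but that reflects its age composition; once standardized to a common age structure, District 6 has the higher underlying rate.

District 6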